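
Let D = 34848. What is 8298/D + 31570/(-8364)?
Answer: -349169/98736 ≈ -3.5364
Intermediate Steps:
8298/D + 31570/(-8364) = 8298/34848 + 31570/(-8364) = 8298*(1/34848) + 31570*(-1/8364) = 461/1936 - 385/102 = -349169/98736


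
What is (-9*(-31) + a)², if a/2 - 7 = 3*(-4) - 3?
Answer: 69169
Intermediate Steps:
a = -16 (a = 14 + 2*(3*(-4) - 3) = 14 + 2*(-12 - 3) = 14 + 2*(-15) = 14 - 30 = -16)
(-9*(-31) + a)² = (-9*(-31) - 16)² = (279 - 16)² = 263² = 69169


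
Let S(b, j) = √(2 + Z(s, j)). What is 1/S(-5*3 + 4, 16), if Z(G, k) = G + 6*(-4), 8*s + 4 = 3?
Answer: -2*I*√354/177 ≈ -0.2126*I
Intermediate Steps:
s = -⅛ (s = -½ + (⅛)*3 = -½ + 3/8 = -⅛ ≈ -0.12500)
Z(G, k) = -24 + G (Z(G, k) = G - 24 = -24 + G)
S(b, j) = I*√354/4 (S(b, j) = √(2 + (-24 - ⅛)) = √(2 - 193/8) = √(-177/8) = I*√354/4)
1/S(-5*3 + 4, 16) = 1/(I*√354/4) = -2*I*√354/177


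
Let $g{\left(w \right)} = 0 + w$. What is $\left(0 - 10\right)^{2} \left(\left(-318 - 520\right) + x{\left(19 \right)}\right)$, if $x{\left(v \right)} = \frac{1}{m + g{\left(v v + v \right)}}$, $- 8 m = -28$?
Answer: $- \frac{64274400}{767} \approx -83800.0$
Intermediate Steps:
$m = \frac{7}{2}$ ($m = \left(- \frac{1}{8}\right) \left(-28\right) = \frac{7}{2} \approx 3.5$)
$g{\left(w \right)} = w$
$x{\left(v \right)} = \frac{1}{\frac{7}{2} + v + v^{2}}$ ($x{\left(v \right)} = \frac{1}{\frac{7}{2} + \left(v v + v\right)} = \frac{1}{\frac{7}{2} + \left(v^{2} + v\right)} = \frac{1}{\frac{7}{2} + \left(v + v^{2}\right)} = \frac{1}{\frac{7}{2} + v + v^{2}}$)
$\left(0 - 10\right)^{2} \left(\left(-318 - 520\right) + x{\left(19 \right)}\right) = \left(0 - 10\right)^{2} \left(\left(-318 - 520\right) + \frac{2}{7 + 2 \cdot 19 \left(1 + 19\right)}\right) = \left(-10\right)^{2} \left(-838 + \frac{2}{7 + 2 \cdot 19 \cdot 20}\right) = 100 \left(-838 + \frac{2}{7 + 760}\right) = 100 \left(-838 + \frac{2}{767}\right) = 100 \left(- \frac{642744}{767}\right) = - \frac{64274400}{767}$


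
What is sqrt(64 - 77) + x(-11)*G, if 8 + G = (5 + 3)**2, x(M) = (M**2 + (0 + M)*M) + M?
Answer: 12936 + I*sqrt(13) ≈ 12936.0 + 3.6056*I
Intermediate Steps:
x(M) = M + 2*M**2 (x(M) = (M**2 + M*M) + M = (M**2 + M**2) + M = 2*M**2 + M = M + 2*M**2)
G = 56 (G = -8 + (5 + 3)**2 = -8 + 8**2 = -8 + 64 = 56)
sqrt(64 - 77) + x(-11)*G = sqrt(64 - 77) - 11*(1 + 2*(-11))*56 = sqrt(-13) - 11*(1 - 22)*56 = I*sqrt(13) - 11*(-21)*56 = I*sqrt(13) + 231*56 = I*sqrt(13) + 12936 = 12936 + I*sqrt(13)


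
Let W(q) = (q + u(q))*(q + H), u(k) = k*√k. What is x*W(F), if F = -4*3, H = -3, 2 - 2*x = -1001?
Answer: 90270 + 180540*I*√3 ≈ 90270.0 + 3.127e+5*I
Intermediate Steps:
x = 1003/2 (x = 1 - ½*(-1001) = 1 + 1001/2 = 1003/2 ≈ 501.50)
u(k) = k^(3/2)
F = -12
W(q) = (-3 + q)*(q + q^(3/2)) (W(q) = (q + q^(3/2))*(q - 3) = (q + q^(3/2))*(-3 + q) = (-3 + q)*(q + q^(3/2)))
x*W(F) = 1003*((-12)² + (-12)^(5/2) - 3*(-12) - (-72)*I*√3)/2 = 1003*(144 + 288*I*√3 + 36 - (-72)*I*√3)/2 = 1003*(144 + 288*I*√3 + 36 + 72*I*√3)/2 = 1003*(180 + 360*I*√3)/2 = 90270 + 180540*I*√3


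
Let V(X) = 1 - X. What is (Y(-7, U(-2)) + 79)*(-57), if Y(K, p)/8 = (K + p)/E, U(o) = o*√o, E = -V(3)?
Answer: -2907 + 456*I*√2 ≈ -2907.0 + 644.88*I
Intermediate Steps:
E = 2 (E = -(1 - 1*3) = -(1 - 3) = -1*(-2) = 2)
U(o) = o^(3/2)
Y(K, p) = 4*K + 4*p (Y(K, p) = 8*((K + p)/2) = 8*((K + p)*(½)) = 8*(K/2 + p/2) = 4*K + 4*p)
(Y(-7, U(-2)) + 79)*(-57) = ((4*(-7) + 4*(-2)^(3/2)) + 79)*(-57) = ((-28 + 4*(-2*I*√2)) + 79)*(-57) = ((-28 - 8*I*√2) + 79)*(-57) = (51 - 8*I*√2)*(-57) = -2907 + 456*I*√2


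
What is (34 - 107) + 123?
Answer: 50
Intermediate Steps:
(34 - 107) + 123 = -73 + 123 = 50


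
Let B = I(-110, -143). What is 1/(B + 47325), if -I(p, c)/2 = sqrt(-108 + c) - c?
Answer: 47039/2212668525 + 2*I*sqrt(251)/2212668525 ≈ 2.1259e-5 + 1.432e-8*I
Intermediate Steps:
I(p, c) = -2*sqrt(-108 + c) + 2*c (I(p, c) = -2*(sqrt(-108 + c) - c) = -2*sqrt(-108 + c) + 2*c)
B = -286 - 2*I*sqrt(251) (B = -2*sqrt(-108 - 143) + 2*(-143) = -2*I*sqrt(251) - 286 = -286 - 2*I*sqrt(251) ≈ -286.0 - 31.686*I)
1/(B + 47325) = 1/((-286 - 2*I*sqrt(251)) + 47325) = 1/(47039 - 2*I*sqrt(251))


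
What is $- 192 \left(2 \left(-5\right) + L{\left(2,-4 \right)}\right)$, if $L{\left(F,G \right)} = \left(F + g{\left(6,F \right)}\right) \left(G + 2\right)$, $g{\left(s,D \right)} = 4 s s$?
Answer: $57984$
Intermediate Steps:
$g{\left(s,D \right)} = 4 s^{2}$
$L{\left(F,G \right)} = \left(2 + G\right) \left(144 + F\right)$ ($L{\left(F,G \right)} = \left(F + 4 \cdot 6^{2}\right) \left(G + 2\right) = \left(F + 4 \cdot 36\right) \left(2 + G\right) = \left(F + 144\right) \left(2 + G\right) = \left(144 + F\right) \left(2 + G\right) = \left(2 + G\right) \left(144 + F\right)$)
$- 192 \left(2 \left(-5\right) + L{\left(2,-4 \right)}\right) = - 192 \left(2 \left(-5\right) + \left(288 + 2 \cdot 2 + 144 \left(-4\right) + 2 \left(-4\right)\right)\right) = - 192 \left(-10 + \left(288 + 4 - 576 - 8\right)\right) = - 192 \left(-10 - 292\right) = \left(-192\right) \left(-302\right) = 57984$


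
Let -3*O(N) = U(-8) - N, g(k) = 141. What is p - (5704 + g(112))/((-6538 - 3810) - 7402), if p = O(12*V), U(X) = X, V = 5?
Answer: 244907/10650 ≈ 22.996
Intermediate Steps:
O(N) = 8/3 + N/3 (O(N) = -(-8 - N)/3 = 8/3 + N/3)
p = 68/3 (p = 8/3 + (12*5)/3 = 8/3 + (⅓)*60 = 8/3 + 20 = 68/3 ≈ 22.667)
p - (5704 + g(112))/((-6538 - 3810) - 7402) = 68/3 - (5704 + 141)/((-6538 - 3810) - 7402) = 68/3 - 5845/(-10348 - 7402) = 68/3 - 5845/(-17750) = 68/3 - 5845*(-1)/17750 = 68/3 - 1*(-1169/3550) = 68/3 + 1169/3550 = 244907/10650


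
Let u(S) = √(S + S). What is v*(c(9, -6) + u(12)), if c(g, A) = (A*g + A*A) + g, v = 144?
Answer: -1296 + 288*√6 ≈ -590.55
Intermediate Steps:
c(g, A) = g + A² + A*g (c(g, A) = (A*g + A²) + g = (A² + A*g) + g = g + A² + A*g)
u(S) = √2*√S (u(S) = √(2*S) = √2*√S)
v*(c(9, -6) + u(12)) = 144*((9 + (-6)² - 6*9) + √2*√12) = 144*((9 + 36 - 54) + √2*(2*√3)) = 144*(-9 + 2*√6) = -1296 + 288*√6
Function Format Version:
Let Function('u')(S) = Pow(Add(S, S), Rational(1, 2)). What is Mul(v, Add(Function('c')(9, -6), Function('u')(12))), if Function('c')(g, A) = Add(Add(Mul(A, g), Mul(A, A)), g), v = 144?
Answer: Add(-1296, Mul(288, Pow(6, Rational(1, 2)))) ≈ -590.55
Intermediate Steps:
Function('c')(g, A) = Add(g, Pow(A, 2), Mul(A, g)) (Function('c')(g, A) = Add(Add(Mul(A, g), Pow(A, 2)), g) = Add(Add(Pow(A, 2), Mul(A, g)), g) = Add(g, Pow(A, 2), Mul(A, g)))
Function('u')(S) = Mul(Pow(2, Rational(1, 2)), Pow(S, Rational(1, 2))) (Function('u')(S) = Pow(Mul(2, S), Rational(1, 2)) = Mul(Pow(2, Rational(1, 2)), Pow(S, Rational(1, 2))))
Mul(v, Add(Function('c')(9, -6), Function('u')(12))) = Mul(144, Add(Add(9, Pow(-6, 2), Mul(-6, 9)), Mul(Pow(2, Rational(1, 2)), Pow(12, Rational(1, 2))))) = Mul(144, Add(Add(9, 36, -54), Mul(Pow(2, Rational(1, 2)), Mul(2, Pow(3, Rational(1, 2)))))) = Mul(144, Add(-9, Mul(2, Pow(6, Rational(1, 2))))) = Add(-1296, Mul(288, Pow(6, Rational(1, 2))))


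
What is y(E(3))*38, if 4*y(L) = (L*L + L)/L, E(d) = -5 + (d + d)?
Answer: 19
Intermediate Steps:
E(d) = -5 + 2*d
y(L) = (L + L²)/(4*L) (y(L) = ((L*L + L)/L)/4 = ((L² + L)/L)/4 = ((L + L²)/L)/4 = (L + L²)/(4*L))
y(E(3))*38 = (¼ + (-5 + 2*3)/4)*38 = (¼ + (-5 + 6)/4)*38 = (¼ + (¼)*1)*38 = (¼ + ¼)*38 = (½)*38 = 19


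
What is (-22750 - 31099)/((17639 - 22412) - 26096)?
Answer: 53849/30869 ≈ 1.7444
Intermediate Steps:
(-22750 - 31099)/((17639 - 22412) - 26096) = -53849/(-4773 - 26096) = -53849/(-30869) = -53849*(-1/30869) = 53849/30869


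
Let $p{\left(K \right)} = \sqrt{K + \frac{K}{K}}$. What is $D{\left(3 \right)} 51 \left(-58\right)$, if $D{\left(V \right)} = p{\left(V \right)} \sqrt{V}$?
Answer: $- 5916 \sqrt{3} \approx -10247.0$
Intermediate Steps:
$p{\left(K \right)} = \sqrt{1 + K}$ ($p{\left(K \right)} = \sqrt{K + 1} = \sqrt{1 + K}$)
$D{\left(V \right)} = \sqrt{V} \sqrt{1 + V}$ ($D{\left(V \right)} = \sqrt{1 + V} \sqrt{V} = \sqrt{V} \sqrt{1 + V}$)
$D{\left(3 \right)} 51 \left(-58\right) = \sqrt{3} \sqrt{1 + 3} \cdot 51 \left(-58\right) = \sqrt{3} \sqrt{4} \cdot 51 \left(-58\right) = \sqrt{3} \cdot 2 \cdot 51 \left(-58\right) = 2 \sqrt{3} \cdot 51 \left(-58\right) = 102 \sqrt{3} \left(-58\right) = - 5916 \sqrt{3}$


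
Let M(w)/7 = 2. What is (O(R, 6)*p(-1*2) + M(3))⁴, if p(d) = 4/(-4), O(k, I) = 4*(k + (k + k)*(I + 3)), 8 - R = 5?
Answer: 2097273616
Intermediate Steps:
R = 3 (R = 8 - 1*5 = 8 - 5 = 3)
M(w) = 14 (M(w) = 7*2 = 14)
O(k, I) = 4*k + 8*k*(3 + I) (O(k, I) = 4*(k + (2*k)*(3 + I)) = 4*(k + 2*k*(3 + I)) = 4*k + 8*k*(3 + I))
p(d) = -1 (p(d) = 4*(-¼) = -1)
(O(R, 6)*p(-1*2) + M(3))⁴ = ((4*3*(7 + 2*6))*(-1) + 14)⁴ = ((4*3*(7 + 12))*(-1) + 14)⁴ = ((4*3*19)*(-1) + 14)⁴ = (228*(-1) + 14)⁴ = (-228 + 14)⁴ = (-214)⁴ = 2097273616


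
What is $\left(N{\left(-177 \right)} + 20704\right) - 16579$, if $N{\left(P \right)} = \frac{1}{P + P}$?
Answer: $\frac{1460249}{354} \approx 4125.0$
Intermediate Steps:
$N{\left(P \right)} = \frac{1}{2 P}$
$\left(N{\left(-177 \right)} + 20704\right) - 16579 = \left(\frac{1}{2 \left(-177\right)} + 20704\right) - 16579 = \left(\frac{1}{2} \left(- \frac{1}{177}\right) + 20704\right) - 16579 = \left(- \frac{1}{354} + 20704\right) - 16579 = \frac{7329215}{354} - 16579 = \frac{1460249}{354}$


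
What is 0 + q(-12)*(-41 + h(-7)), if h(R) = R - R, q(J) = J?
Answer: 492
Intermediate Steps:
h(R) = 0
0 + q(-12)*(-41 + h(-7)) = 0 - 12*(-41 + 0) = 0 - 12*(-41) = 0 + 492 = 492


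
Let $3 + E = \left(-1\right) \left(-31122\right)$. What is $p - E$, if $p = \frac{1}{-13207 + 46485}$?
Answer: $- \frac{1035578081}{33278} \approx -31119.0$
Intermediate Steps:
$E = 31119$ ($E = -3 - -31122 = -3 + 31122 = 31119$)
$p = \frac{1}{33278} \approx 3.005 \cdot 10^{-5}$
$p - E = \frac{1}{33278} - 31119 = - \frac{1035578081}{33278}$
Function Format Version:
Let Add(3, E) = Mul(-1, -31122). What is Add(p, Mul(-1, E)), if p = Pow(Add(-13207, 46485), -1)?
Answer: Rational(-1035578081, 33278) ≈ -31119.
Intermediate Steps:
E = 31119 (E = Add(-3, Mul(-1, -31122)) = Add(-3, 31122) = 31119)
p = Rational(1, 33278) (p = Pow(33278, -1) = Rational(1, 33278) ≈ 3.0050e-5)
Add(p, Mul(-1, E)) = Add(Rational(1, 33278), Mul(-1, 31119)) = Add(Rational(1, 33278), -31119) = Rational(-1035578081, 33278)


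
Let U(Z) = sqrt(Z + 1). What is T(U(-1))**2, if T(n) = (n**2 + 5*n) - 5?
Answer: 25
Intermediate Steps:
U(Z) = sqrt(1 + Z)
T(n) = -5 + n**2 + 5*n
T(U(-1))**2 = (-5 + (sqrt(1 - 1))**2 + 5*sqrt(1 - 1))**2 = (-5 + (sqrt(0))**2 + 5*sqrt(0))**2 = (-5 + 0**2 + 5*0)**2 = (-5 + 0 + 0)**2 = (-5)**2 = 25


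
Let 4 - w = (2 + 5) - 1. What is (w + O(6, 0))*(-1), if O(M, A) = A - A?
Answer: 2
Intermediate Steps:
O(M, A) = 0
w = -2 (w = 4 - ((2 + 5) - 1) = 4 - (7 - 1) = 4 - 1*6 = 4 - 6 = -2)
(w + O(6, 0))*(-1) = (-2 + 0)*(-1) = -2*(-1) = 2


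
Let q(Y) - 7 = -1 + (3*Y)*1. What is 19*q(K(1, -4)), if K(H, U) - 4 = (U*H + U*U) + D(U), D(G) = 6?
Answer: 1368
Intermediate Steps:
K(H, U) = 10 + U² + H*U (K(H, U) = 4 + ((U*H + U*U) + 6) = 4 + ((H*U + U²) + 6) = 4 + ((U² + H*U) + 6) = 4 + (6 + U² + H*U) = 10 + U² + H*U)
q(Y) = 6 + 3*Y (q(Y) = 7 + (-1 + (3*Y)*1) = 7 + (-1 + 3*Y) = 6 + 3*Y)
19*q(K(1, -4)) = 19*(6 + 3*(10 + (-4)² + 1*(-4))) = 19*(6 + 3*(10 + 16 - 4)) = 19*(6 + 3*22) = 19*(6 + 66) = 19*72 = 1368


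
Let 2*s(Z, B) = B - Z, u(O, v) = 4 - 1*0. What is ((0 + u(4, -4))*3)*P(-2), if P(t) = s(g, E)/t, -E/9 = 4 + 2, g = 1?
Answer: 165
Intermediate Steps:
u(O, v) = 4 (u(O, v) = 4 + 0 = 4)
E = -54 (E = -9*(4 + 2) = -9*6 = -54)
s(Z, B) = B/2 - Z/2 (s(Z, B) = (B - Z)/2 = B/2 - Z/2)
P(t) = -55/(2*t) (P(t) = ((1/2)*(-54) - 1/2*1)/t = (-27 - 1/2)/t = -55/(2*t))
((0 + u(4, -4))*3)*P(-2) = ((0 + 4)*3)*(-55/2/(-2)) = (4*3)*(-55/2*(-1/2)) = 12*(55/4) = 165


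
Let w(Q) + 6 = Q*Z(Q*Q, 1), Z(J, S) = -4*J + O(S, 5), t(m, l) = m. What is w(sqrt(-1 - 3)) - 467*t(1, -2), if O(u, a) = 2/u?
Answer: -473 + 36*I ≈ -473.0 + 36.0*I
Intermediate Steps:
Z(J, S) = -4*J + 2/S
w(Q) = -6 + Q*(2 - 4*Q**2) (w(Q) = -6 + Q*(-4*Q*Q + 2/1) = -6 + Q*(-4*Q**2 + 2*1) = -6 + Q*(-4*Q**2 + 2) = -6 + Q*(2 - 4*Q**2))
w(sqrt(-1 - 3)) - 467*t(1, -2) = (-6 - 4*(-1 - 3)**(3/2) + 2*sqrt(-1 - 3)) - 467*1 = (-6 - 4*(-8*I) + 2*sqrt(-4)) - 467 = (-6 - 4*(-8*I) + 2*(2*I)) - 467 = (-6 - (-32)*I + 4*I) - 467 = (-6 + 32*I + 4*I) - 467 = (-6 + 36*I) - 467 = -473 + 36*I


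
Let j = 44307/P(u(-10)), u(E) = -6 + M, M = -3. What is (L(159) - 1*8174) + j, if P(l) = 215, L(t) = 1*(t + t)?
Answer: -1644733/215 ≈ -7649.9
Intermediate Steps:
u(E) = -9 (u(E) = -6 - 3 = -9)
L(t) = 2*t (L(t) = 1*(2*t) = 2*t)
j = 44307/215 ≈ 206.08
(L(159) - 1*8174) + j = (2*159 - 1*8174) + 44307/215 = (318 - 8174) + 44307/215 = -7856 + 44307/215 = -1644733/215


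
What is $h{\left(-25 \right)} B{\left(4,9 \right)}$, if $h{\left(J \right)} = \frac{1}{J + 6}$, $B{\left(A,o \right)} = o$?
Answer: $- \frac{9}{19} \approx -0.47368$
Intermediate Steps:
$h{\left(J \right)} = \frac{1}{6 + J}$
$h{\left(-25 \right)} B{\left(4,9 \right)} = \frac{1}{6 - 25} \cdot 9 = \frac{1}{-19} \cdot 9 = \left(- \frac{1}{19}\right) 9 = - \frac{9}{19}$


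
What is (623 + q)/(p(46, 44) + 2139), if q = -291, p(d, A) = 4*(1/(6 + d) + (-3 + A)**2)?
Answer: 1079/28805 ≈ 0.037459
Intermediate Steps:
p(d, A) = 4*(-3 + A)**2 + 4/(6 + d) (p(d, A) = 4*((-3 + A)**2 + 1/(6 + d)) = 4*(-3 + A)**2 + 4/(6 + d))
(623 + q)/(p(46, 44) + 2139) = (623 - 291)/(4*(1 + 6*(-3 + 44)**2 + 46*(-3 + 44)**2)/(6 + 46) + 2139) = 332/(4*(1 + 6*41**2 + 46*41**2)/52 + 2139) = 332/(4*(1/52)*(1 + 6*1681 + 46*1681) + 2139) = 332/(4*(1/52)*(1 + 10086 + 77326) + 2139) = 332/(4*(1/52)*87413 + 2139) = 332/(87413/13 + 2139) = 332/(115220/13) = 332*(13/115220) = 1079/28805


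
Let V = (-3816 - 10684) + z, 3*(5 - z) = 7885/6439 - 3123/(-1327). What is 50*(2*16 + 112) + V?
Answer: -187028114797/25633659 ≈ -7296.2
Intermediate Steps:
z = 97595903/25633659 (z = 5 - (7885/6439 - 3123/(-1327))/3 = 5 - (7885*(1/6439) - 3123*(-1/1327))/3 = 5 - (7885/6439 + 3123/1327)/3 = 5 - 1/3*30572392/8544553 = 5 - 30572392/25633659 = 97595903/25633659 ≈ 3.8073)
V = -371590459597/25633659 (V = (-3816 - 10684) + 97595903/25633659 = -14500 + 97595903/25633659 = -371590459597/25633659 ≈ -14496.)
50*(2*16 + 112) + V = 50*(2*16 + 112) - 371590459597/25633659 = 50*(32 + 112) - 371590459597/25633659 = 50*144 - 371590459597/25633659 = 7200 - 371590459597/25633659 = -187028114797/25633659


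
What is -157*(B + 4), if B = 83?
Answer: -13659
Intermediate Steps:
-157*(B + 4) = -157*(83 + 4) = -157*87 = -13659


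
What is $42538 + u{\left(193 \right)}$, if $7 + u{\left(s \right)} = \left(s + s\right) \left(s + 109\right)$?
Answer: $159103$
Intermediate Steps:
$u{\left(s \right)} = -7 + 2 s \left(109 + s\right)$ ($u{\left(s \right)} = -7 + \left(s + s\right) \left(s + 109\right) = -7 + 2 s \left(109 + s\right)$)
$42538 + u{\left(193 \right)} = 42538 + \left(-7 + 2 \cdot 193^{2} + 218 \cdot 193\right) = 42538 + \left(-7 + 2 \cdot 37249 + 42074\right) = 42538 + \left(-7 + 74498 + 42074\right) = 42538 + 116565 = 159103$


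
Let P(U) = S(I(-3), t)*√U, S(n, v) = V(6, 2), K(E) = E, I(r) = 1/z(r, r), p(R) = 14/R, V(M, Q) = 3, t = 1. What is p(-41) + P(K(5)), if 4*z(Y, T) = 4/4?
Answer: -14/41 + 3*√5 ≈ 6.3667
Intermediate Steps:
z(Y, T) = ¼ (z(Y, T) = (4/4)/4 = (4*(¼))/4 = (¼)*1 = ¼)
I(r) = 4 (I(r) = 1/(¼) = 4)
S(n, v) = 3
P(U) = 3*√U
p(-41) + P(K(5)) = 14/(-41) + 3*√5 = 14*(-1/41) + 3*√5 = -14/41 + 3*√5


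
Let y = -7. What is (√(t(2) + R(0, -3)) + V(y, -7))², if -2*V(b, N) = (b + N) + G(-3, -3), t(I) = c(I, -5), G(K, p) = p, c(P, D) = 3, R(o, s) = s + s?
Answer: 277/4 + 17*I*√3 ≈ 69.25 + 29.445*I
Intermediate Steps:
R(o, s) = 2*s
t(I) = 3
V(b, N) = 3/2 - N/2 - b/2 (V(b, N) = -((b + N) - 3)/2 = -((N + b) - 3)/2 = -(-3 + N + b)/2 = 3/2 - N/2 - b/2)
(√(t(2) + R(0, -3)) + V(y, -7))² = (√(3 + 2*(-3)) + (3/2 - ½*(-7) - ½*(-7)))² = (√(3 - 6) + (3/2 + 7/2 + 7/2))² = (√(-3) + 17/2)² = (I*√3 + 17/2)² = (17/2 + I*√3)²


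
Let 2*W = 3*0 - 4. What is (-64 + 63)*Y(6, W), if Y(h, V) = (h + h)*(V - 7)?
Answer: 108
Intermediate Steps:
W = -2 (W = (3*0 - 4)/2 = (0 - 4)/2 = (½)*(-4) = -2)
Y(h, V) = 2*h*(-7 + V) (Y(h, V) = (2*h)*(-7 + V) = 2*h*(-7 + V))
(-64 + 63)*Y(6, W) = (-64 + 63)*(2*6*(-7 - 2)) = -2*6*(-9) = -1*(-108) = 108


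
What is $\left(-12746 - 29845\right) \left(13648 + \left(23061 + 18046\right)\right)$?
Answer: $-2332070205$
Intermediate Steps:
$\left(-12746 - 29845\right) \left(13648 + \left(23061 + 18046\right)\right) = - 42591 \left(13648 + 41107\right) = \left(-42591\right) 54755 = -2332070205$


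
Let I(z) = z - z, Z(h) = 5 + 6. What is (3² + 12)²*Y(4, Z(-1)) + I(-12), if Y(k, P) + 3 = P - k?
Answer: 1764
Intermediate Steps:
Z(h) = 11
Y(k, P) = -3 + P - k (Y(k, P) = -3 + (P - k) = -3 + P - k)
I(z) = 0
(3² + 12)²*Y(4, Z(-1)) + I(-12) = (3² + 12)²*(-3 + 11 - 1*4) + 0 = (9 + 12)²*(-3 + 11 - 4) + 0 = 21²*4 + 0 = 441*4 + 0 = 1764 + 0 = 1764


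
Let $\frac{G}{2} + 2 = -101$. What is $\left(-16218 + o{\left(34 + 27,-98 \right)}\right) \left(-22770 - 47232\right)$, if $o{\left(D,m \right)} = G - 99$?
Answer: $1156643046$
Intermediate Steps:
$G = -206$ ($G = -4 + 2 \left(-101\right) = -4 - 202 = -206$)
$o{\left(D,m \right)} = -305$ ($o{\left(D,m \right)} = -206 - 99 = -305$)
$\left(-16218 + o{\left(34 + 27,-98 \right)}\right) \left(-22770 - 47232\right) = \left(-16218 - 305\right) \left(-22770 - 47232\right) = \left(-16523\right) \left(-70002\right) = 1156643046$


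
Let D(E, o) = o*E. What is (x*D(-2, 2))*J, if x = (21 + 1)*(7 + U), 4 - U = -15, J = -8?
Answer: 18304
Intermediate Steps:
U = 19 (U = 4 - 1*(-15) = 4 + 15 = 19)
D(E, o) = E*o
x = 572 (x = (21 + 1)*(7 + 19) = 22*26 = 572)
(x*D(-2, 2))*J = (572*(-2*2))*(-8) = (572*(-4))*(-8) = -2288*(-8) = 18304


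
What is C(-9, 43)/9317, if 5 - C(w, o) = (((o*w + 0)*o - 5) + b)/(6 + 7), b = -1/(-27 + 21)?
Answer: 9115/66066 ≈ 0.13797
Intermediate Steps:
b = ⅙ (b = -1/(-6) = -1*(-⅙) = ⅙ ≈ 0.16667)
C(w, o) = 419/78 - w*o²/13 (C(w, o) = 5 - (((o*w + 0)*o - 5) + ⅙)/(6 + 7) = 5 - (((o*w)*o - 5) + ⅙)/13 = 5 - ((w*o² - 5) + ⅙)/13 = 5 - ((-5 + w*o²) + ⅙)/13 = 5 - (-29/6 + w*o²)/13 = 5 - (-29/78 + w*o²/13) = 5 + (29/78 - w*o²/13) = 419/78 - w*o²/13)
C(-9, 43)/9317 = (419/78 - 1/13*(-9)*43²)/9317 = (419/78 - 1/13*(-9)*1849)*(1/9317) = (419/78 + 16641/13)*(1/9317) = (100265/78)*(1/9317) = 9115/66066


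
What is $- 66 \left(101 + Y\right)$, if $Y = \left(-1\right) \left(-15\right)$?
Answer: $-7656$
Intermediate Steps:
$Y = 15$
$- 66 \left(101 + Y\right) = - 66 \left(101 + 15\right) = \left(-66\right) 116 = -7656$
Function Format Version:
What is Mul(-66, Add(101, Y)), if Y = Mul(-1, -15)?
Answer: -7656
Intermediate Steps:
Y = 15
Mul(-66, Add(101, Y)) = Mul(-66, Add(101, 15)) = Mul(-66, 116) = -7656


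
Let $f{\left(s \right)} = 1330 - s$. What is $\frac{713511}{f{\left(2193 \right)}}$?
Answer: $- \frac{713511}{863} \approx -826.78$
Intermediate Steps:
$\frac{713511}{f{\left(2193 \right)}} = \frac{713511}{1330 - 2193} = \frac{713511}{-863} = 713511 \left(- \frac{1}{863}\right) = - \frac{713511}{863}$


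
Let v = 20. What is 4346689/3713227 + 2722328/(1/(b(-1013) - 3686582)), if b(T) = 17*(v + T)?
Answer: -37436906937488648439/3713227 ≈ -1.0082e+13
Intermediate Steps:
b(T) = 340 + 17*T (b(T) = 17*(20 + T) = 340 + 17*T)
4346689/3713227 + 2722328/(1/(b(-1013) - 3686582)) = 4346689/3713227 + 2722328/(1/((340 + 17*(-1013)) - 3686582)) = 4346689*(1/3713227) + 2722328/(1/((340 - 17221) - 3686582)) = 4346689/3713227 + 2722328/(1/(-16881 - 3686582)) = 4346689/3713227 + 2722328/(1/(-3703463)) = 4346689/3713227 + 2722328/(-1/3703463) = 4346689/3713227 + 2722328*(-3703463) = 4346689/3713227 - 10082041021864 = -37436906937488648439/3713227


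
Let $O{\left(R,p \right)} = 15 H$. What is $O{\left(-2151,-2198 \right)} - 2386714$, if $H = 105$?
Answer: $-2385139$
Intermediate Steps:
$O{\left(R,p \right)} = 1575$ ($O{\left(R,p \right)} = 15 \cdot 105 = 1575$)
$O{\left(-2151,-2198 \right)} - 2386714 = 1575 - 2386714 = -2385139$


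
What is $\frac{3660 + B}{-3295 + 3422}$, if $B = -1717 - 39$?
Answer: $\frac{1904}{127} \approx 14.992$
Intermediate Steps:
$B = -1756$ ($B = -1717 - 39 = -1756$)
$\frac{3660 + B}{-3295 + 3422} = \frac{3660 - 1756}{-3295 + 3422} = \frac{1904}{127}$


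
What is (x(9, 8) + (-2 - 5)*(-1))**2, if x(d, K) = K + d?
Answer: 576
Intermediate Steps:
(x(9, 8) + (-2 - 5)*(-1))**2 = ((8 + 9) + (-2 - 5)*(-1))**2 = (17 - 7*(-1))**2 = (17 + 7)**2 = 24**2 = 576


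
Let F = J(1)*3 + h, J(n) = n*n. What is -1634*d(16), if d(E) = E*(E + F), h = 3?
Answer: -575168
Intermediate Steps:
J(n) = n²
F = 6 (F = 1²*3 + 3 = 1*3 + 3 = 3 + 3 = 6)
d(E) = E*(6 + E) (d(E) = E*(E + 6) = E*(6 + E))
-1634*d(16) = -26144*(6 + 16) = -26144*22 = -1634*352 = -575168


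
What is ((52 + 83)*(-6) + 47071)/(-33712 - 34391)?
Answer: -46261/68103 ≈ -0.67928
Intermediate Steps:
((52 + 83)*(-6) + 47071)/(-33712 - 34391) = (135*(-6) + 47071)/(-68103) = (-810 + 47071)*(-1/68103) = 46261*(-1/68103) = -46261/68103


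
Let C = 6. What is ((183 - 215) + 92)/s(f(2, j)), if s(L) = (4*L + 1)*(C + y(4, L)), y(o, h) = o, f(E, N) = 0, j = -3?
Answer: 6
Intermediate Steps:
s(L) = 10 + 40*L (s(L) = (4*L + 1)*(6 + 4) = (1 + 4*L)*10 = 10 + 40*L)
((183 - 215) + 92)/s(f(2, j)) = ((183 - 215) + 92)/(10 + 40*0) = (-32 + 92)/(10 + 0) = 60/10 = 60*(⅒) = 6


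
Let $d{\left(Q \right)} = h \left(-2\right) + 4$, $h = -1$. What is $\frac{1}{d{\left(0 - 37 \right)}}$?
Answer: $\frac{1}{6} \approx 0.16667$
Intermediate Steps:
$d{\left(Q \right)} = 6$ ($d{\left(Q \right)} = \left(-1\right) \left(-2\right) + 4 = 2 + 4 = 6$)
$\frac{1}{d{\left(0 - 37 \right)}} = \frac{1}{6}$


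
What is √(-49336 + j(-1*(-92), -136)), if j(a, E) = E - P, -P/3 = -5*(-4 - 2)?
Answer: I*√49382 ≈ 222.22*I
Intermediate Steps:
P = -90 (P = -(-15)*(-4 - 2) = -(-15)*(-6) = -3*30 = -90)
j(a, E) = 90 + E (j(a, E) = E - 1*(-90) = E + 90 = 90 + E)
√(-49336 + j(-1*(-92), -136)) = √(-49336 + (90 - 136)) = √(-49336 - 46) = √(-49382) = I*√49382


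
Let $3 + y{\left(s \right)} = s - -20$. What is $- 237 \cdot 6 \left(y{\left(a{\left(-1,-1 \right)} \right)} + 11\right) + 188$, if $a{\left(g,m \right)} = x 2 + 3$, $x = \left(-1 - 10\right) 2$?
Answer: $18674$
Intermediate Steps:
$x = -22$ ($x = \left(-1 - 10\right) 2 = \left(-11\right) 2 = -22$)
$a{\left(g,m \right)} = -41$ ($a{\left(g,m \right)} = \left(-22\right) 2 + 3 = -44 + 3 = -41$)
$y{\left(s \right)} = 17 + s$ ($y{\left(s \right)} = -3 + \left(s - -20\right) = -3 + \left(s + 20\right) = -3 + \left(20 + s\right) = 17 + s$)
$- 237 \cdot 6 \left(y{\left(a{\left(-1,-1 \right)} \right)} + 11\right) + 188 = - 237 \cdot 6 \left(\left(17 - 41\right) + 11\right) + 188 = - 237 \cdot 6 \left(-24 + 11\right) + 188 = - 237 \cdot 6 \left(-13\right) + 188 = \left(-237\right) \left(-78\right) + 188 = 18486 + 188 = 18674$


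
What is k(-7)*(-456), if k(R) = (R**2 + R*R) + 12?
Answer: -50160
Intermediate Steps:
k(R) = 12 + 2*R**2 (k(R) = (R**2 + R**2) + 12 = 2*R**2 + 12 = 12 + 2*R**2)
k(-7)*(-456) = (12 + 2*(-7)**2)*(-456) = (12 + 2*49)*(-456) = (12 + 98)*(-456) = 110*(-456) = -50160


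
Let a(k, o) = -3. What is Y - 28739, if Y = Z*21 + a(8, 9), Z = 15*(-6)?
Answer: -30632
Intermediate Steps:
Z = -90
Y = -1893 (Y = -90*21 - 3 = -1890 - 3 = -1893)
Y - 28739 = -1893 - 28739 = -30632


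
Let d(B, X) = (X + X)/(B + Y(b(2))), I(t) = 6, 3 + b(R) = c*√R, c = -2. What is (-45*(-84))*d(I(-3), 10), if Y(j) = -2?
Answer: 18900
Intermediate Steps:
b(R) = -3 - 2*√R
d(B, X) = 2*X/(-2 + B) (d(B, X) = (X + X)/(B - 2) = (2*X)/(-2 + B) = 2*X/(-2 + B))
(-45*(-84))*d(I(-3), 10) = (-45*(-84))*(2*10/(-2 + 6)) = 3780*(2*10/4) = 3780*(2*10*(¼)) = 3780*5 = 18900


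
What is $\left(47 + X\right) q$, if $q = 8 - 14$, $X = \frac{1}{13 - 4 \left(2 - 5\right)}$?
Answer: $- \frac{7056}{25} \approx -282.24$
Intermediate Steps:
$X = \frac{1}{25}$ ($X = \frac{1}{13 - -12} = \frac{1}{13 + 12} = \frac{1}{25} \approx 0.04$)
$q = -6$
$\left(47 + X\right) q = \left(47 + \frac{1}{25}\right) \left(-6\right) = \frac{1176}{25} \left(-6\right) = - \frac{7056}{25}$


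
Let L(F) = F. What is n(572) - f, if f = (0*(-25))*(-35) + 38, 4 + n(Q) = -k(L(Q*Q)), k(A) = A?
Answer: -327226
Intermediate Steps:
n(Q) = -4 - Q**2 (n(Q) = -4 - Q*Q = -4 - Q**2)
f = 38 (f = 0*(-35) + 38 = 0 + 38 = 38)
n(572) - f = (-4 - 1*572**2) - 1*38 = (-4 - 1*327184) - 38 = (-4 - 327184) - 38 = -327188 - 38 = -327226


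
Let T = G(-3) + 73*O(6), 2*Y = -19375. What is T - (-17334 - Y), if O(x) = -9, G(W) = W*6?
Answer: 13943/2 ≈ 6971.5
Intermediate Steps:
G(W) = 6*W
Y = -19375/2 (Y = (½)*(-19375) = -19375/2 ≈ -9687.5)
T = -675 (T = 6*(-3) + 73*(-9) = -18 - 657 = -675)
T - (-17334 - Y) = -675 - (-17334 - 1*(-19375/2)) = -675 - (-17334 + 19375/2) = -675 - 1*(-15293/2) = -675 + 15293/2 = 13943/2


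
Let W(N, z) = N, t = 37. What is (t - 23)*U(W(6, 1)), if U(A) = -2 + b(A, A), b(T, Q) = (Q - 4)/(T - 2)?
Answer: -21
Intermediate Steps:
b(T, Q) = (-4 + Q)/(-2 + T)
U(A) = -2 + (-4 + A)/(-2 + A)
(t - 23)*U(W(6, 1)) = (37 - 23)*(-1*6/(-2 + 6)) = 14*(-1*6/4) = 14*(-1*6*1/4) = 14*(-3/2) = -21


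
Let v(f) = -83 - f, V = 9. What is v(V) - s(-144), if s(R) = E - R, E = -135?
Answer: -101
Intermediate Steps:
s(R) = -135 - R
v(V) - s(-144) = (-83 - 1*9) - (-135 - 1*(-144)) = (-83 - 9) - (-135 + 144) = -92 - 1*9 = -92 - 9 = -101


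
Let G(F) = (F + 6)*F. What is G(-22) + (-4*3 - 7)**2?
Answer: 713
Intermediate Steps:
G(F) = F*(6 + F) (G(F) = (6 + F)*F = F*(6 + F))
G(-22) + (-4*3 - 7)**2 = -22*(6 - 22) + (-4*3 - 7)**2 = -22*(-16) + (-12 - 7)**2 = 352 + (-19)**2 = 352 + 361 = 713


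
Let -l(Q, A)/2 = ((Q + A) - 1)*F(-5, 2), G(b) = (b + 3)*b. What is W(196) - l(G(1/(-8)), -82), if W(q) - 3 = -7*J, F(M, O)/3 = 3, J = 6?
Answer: -49263/32 ≈ -1539.5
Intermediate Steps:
F(M, O) = 9 (F(M, O) = 3*3 = 9)
G(b) = b*(3 + b) (G(b) = (3 + b)*b = b*(3 + b))
W(q) = -39 (W(q) = 3 - 7*6 = 3 - 42 = -39)
l(Q, A) = 18 - 18*A - 18*Q (l(Q, A) = -2*((Q + A) - 1)*9 = -2*((A + Q) - 1)*9 = -2*(-1 + A + Q)*9 = -2*(-9 + 9*A + 9*Q) = 18 - 18*A - 18*Q)
W(196) - l(G(1/(-8)), -82) = -39 - (18 - 18*(-82) - 18*(3 + 1/(-8))/(-8)) = -39 - (18 + 1476 - (-9)*(3 - ⅛)/4) = -39 - (18 + 1476 - (-9)*23/(4*8)) = -39 - (18 + 1476 - 18*(-23/64)) = -39 - (18 + 1476 + 207/32) = -39 - 1*48015/32 = -39 - 48015/32 = -49263/32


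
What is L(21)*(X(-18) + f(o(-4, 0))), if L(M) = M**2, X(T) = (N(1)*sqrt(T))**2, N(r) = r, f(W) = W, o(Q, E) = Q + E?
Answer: -9702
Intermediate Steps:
o(Q, E) = E + Q
X(T) = T (X(T) = (1*sqrt(T))**2 = (sqrt(T))**2 = T)
L(21)*(X(-18) + f(o(-4, 0))) = 21**2*(-18 + (0 - 4)) = 441*(-18 - 4) = 441*(-22) = -9702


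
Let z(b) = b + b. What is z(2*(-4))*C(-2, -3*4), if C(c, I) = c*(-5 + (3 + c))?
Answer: -128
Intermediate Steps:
z(b) = 2*b
C(c, I) = c*(-2 + c)
z(2*(-4))*C(-2, -3*4) = (2*(2*(-4)))*(-2*(-2 - 2)) = (2*(-8))*(-2*(-4)) = -16*8 = -128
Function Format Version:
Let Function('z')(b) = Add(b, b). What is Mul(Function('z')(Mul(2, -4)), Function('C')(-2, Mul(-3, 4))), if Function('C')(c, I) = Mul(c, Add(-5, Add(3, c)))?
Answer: -128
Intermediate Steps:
Function('z')(b) = Mul(2, b)
Function('C')(c, I) = Mul(c, Add(-2, c))
Mul(Function('z')(Mul(2, -4)), Function('C')(-2, Mul(-3, 4))) = Mul(Mul(2, Mul(2, -4)), Mul(-2, Add(-2, -2))) = Mul(Mul(2, -8), Mul(-2, -4)) = Mul(-16, 8) = -128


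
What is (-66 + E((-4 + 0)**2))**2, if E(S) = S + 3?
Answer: 2209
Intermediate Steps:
E(S) = 3 + S
(-66 + E((-4 + 0)**2))**2 = (-66 + (3 + (-4 + 0)**2))**2 = (-66 + (3 + (-4)**2))**2 = (-66 + (3 + 16))**2 = (-66 + 19)**2 = (-47)**2 = 2209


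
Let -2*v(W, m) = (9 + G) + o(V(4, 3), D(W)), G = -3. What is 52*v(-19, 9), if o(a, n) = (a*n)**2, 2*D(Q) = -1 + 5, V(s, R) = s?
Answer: -1820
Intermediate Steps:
D(Q) = 2 (D(Q) = (-1 + 5)/2 = (1/2)*4 = 2)
o(a, n) = a**2*n**2
v(W, m) = -35 (v(W, m) = -((9 - 3) + 4**2*2**2)/2 = -(6 + 16*4)/2 = -(6 + 64)/2 = -1/2*70 = -35)
52*v(-19, 9) = 52*(-35) = -1820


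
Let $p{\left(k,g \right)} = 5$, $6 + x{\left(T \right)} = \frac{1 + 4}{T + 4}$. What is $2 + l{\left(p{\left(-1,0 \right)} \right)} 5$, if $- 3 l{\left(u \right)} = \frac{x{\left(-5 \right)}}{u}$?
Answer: $\frac{17}{3} \approx 5.6667$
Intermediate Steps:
$x{\left(T \right)} = -6 + \frac{5}{4 + T}$ ($x{\left(T \right)} = -6 + \frac{1 + 4}{T + 4} = -6 + \frac{5}{4 + T}$)
$l{\left(u \right)} = \frac{11}{3 u}$ ($l{\left(u \right)} = - \frac{\frac{-19 - -30}{4 - 5} \frac{1}{u}}{3} = - \frac{\frac{-19 + 30}{-1} \frac{1}{u}}{3} = - \frac{\left(-1\right) 11 \frac{1}{u}}{3} = - \frac{\left(-11\right) \frac{1}{u}}{3} = \frac{11}{3 u}$)
$2 + l{\left(p{\left(-1,0 \right)} \right)} 5 = 2 + \frac{11}{3 \cdot 5} \cdot 5 = 2 + \frac{11}{3} \cdot \frac{1}{5} \cdot 5 = 2 + \frac{11}{15} \cdot 5 = 2 + \frac{11}{3} = \frac{17}{3}$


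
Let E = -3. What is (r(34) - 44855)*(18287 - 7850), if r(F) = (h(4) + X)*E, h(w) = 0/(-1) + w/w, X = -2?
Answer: -468120324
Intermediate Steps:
h(w) = 1 (h(w) = 0*(-1) + 1 = 0 + 1 = 1)
r(F) = 3 (r(F) = (1 - 2)*(-3) = -1*(-3) = 3)
(r(34) - 44855)*(18287 - 7850) = (3 - 44855)*(18287 - 7850) = -44852*10437 = -468120324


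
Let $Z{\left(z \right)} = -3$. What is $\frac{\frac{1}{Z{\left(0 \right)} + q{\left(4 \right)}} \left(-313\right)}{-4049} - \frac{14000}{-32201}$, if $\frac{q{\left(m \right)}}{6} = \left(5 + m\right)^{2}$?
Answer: $\frac{27389416913}{62974433067} \approx 0.43493$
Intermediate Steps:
$q{\left(m \right)} = 6 \left(5 + m\right)^{2}$
$\frac{\frac{1}{Z{\left(0 \right)} + q{\left(4 \right)}} \left(-313\right)}{-4049} - \frac{14000}{-32201} = \frac{\frac{1}{-3 + 6 \left(5 + 4\right)^{2}} \left(-313\right)}{-4049} - \frac{14000}{-32201} = \frac{1}{-3 + 6 \cdot 9^{2}} \left(-313\right) \left(- \frac{1}{4049}\right) - - \frac{14000}{32201} = \frac{1}{-3 + 6 \cdot 81} \left(-313\right) \left(- \frac{1}{4049}\right) + \frac{14000}{32201} = \frac{1}{-3 + 486} \left(-313\right) \left(- \frac{1}{4049}\right) + \frac{14000}{32201} = \frac{1}{483} \left(-313\right) \left(- \frac{1}{4049}\right) + \frac{14000}{32201} = \left(- \frac{313}{483}\right) \left(- \frac{1}{4049}\right) + \frac{14000}{32201} = \frac{313}{1955667} + \frac{14000}{32201} = \frac{27389416913}{62974433067}$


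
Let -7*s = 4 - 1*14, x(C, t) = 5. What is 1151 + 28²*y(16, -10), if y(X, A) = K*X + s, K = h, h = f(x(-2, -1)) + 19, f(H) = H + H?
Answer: 366047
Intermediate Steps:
f(H) = 2*H
h = 29 (h = 2*5 + 19 = 10 + 19 = 29)
K = 29
s = 10/7 (s = -(4 - 1*14)/7 = -(4 - 14)/7 = -⅐*(-10) = 10/7 ≈ 1.4286)
y(X, A) = 10/7 + 29*X (y(X, A) = 29*X + 10/7 = 10/7 + 29*X)
1151 + 28²*y(16, -10) = 1151 + 28²*(10/7 + 29*16) = 1151 + 784*(10/7 + 464) = 1151 + 784*(3258/7) = 1151 + 364896 = 366047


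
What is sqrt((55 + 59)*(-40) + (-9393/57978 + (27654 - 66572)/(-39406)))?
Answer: I*sqrt(177654085690267302)/6242298 ≈ 67.522*I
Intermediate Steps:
sqrt((55 + 59)*(-40) + (-9393/57978 + (27654 - 66572)/(-39406))) = sqrt(114*(-40) + (-9393*1/57978 - 38918*(-1/39406))) = sqrt(-4560 + (-3131/19326 + 319/323)) = sqrt(-4560 + 5153681/6242298) = sqrt(-28459725199/6242298) = I*sqrt(177654085690267302)/6242298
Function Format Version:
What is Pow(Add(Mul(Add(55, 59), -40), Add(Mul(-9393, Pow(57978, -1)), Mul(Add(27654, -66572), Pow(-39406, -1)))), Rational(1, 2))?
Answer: Mul(Rational(1, 6242298), I, Pow(177654085690267302, Rational(1, 2))) ≈ Mul(67.522, I)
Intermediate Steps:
Pow(Add(Mul(Add(55, 59), -40), Add(Mul(-9393, Pow(57978, -1)), Mul(Add(27654, -66572), Pow(-39406, -1)))), Rational(1, 2)) = Pow(Add(Mul(114, -40), Add(Mul(-9393, Rational(1, 57978)), Mul(-38918, Rational(-1, 39406)))), Rational(1, 2)) = Pow(Add(-4560, Add(Rational(-3131, 19326), Rational(319, 323))), Rational(1, 2)) = Pow(Add(-4560, Rational(5153681, 6242298)), Rational(1, 2)) = Pow(Rational(-28459725199, 6242298), Rational(1, 2)) = Mul(Rational(1, 6242298), I, Pow(177654085690267302, Rational(1, 2)))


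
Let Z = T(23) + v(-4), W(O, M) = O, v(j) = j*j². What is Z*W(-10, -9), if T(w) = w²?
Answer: -4650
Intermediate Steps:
v(j) = j³
Z = 465 (Z = 23² + (-4)³ = 529 - 64 = 465)
Z*W(-10, -9) = 465*(-10) = -4650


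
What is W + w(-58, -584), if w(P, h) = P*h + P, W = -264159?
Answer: -230345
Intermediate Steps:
w(P, h) = P + P*h
W + w(-58, -584) = -264159 - 58*(1 - 584) = -264159 - 58*(-583) = -264159 + 33814 = -230345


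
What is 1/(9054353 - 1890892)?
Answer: 1/7163461 ≈ 1.3960e-7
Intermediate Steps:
1/(9054353 - 1890892) = 1/7163461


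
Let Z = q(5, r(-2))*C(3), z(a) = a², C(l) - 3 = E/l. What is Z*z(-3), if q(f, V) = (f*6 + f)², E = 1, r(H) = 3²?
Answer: 36750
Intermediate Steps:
r(H) = 9
C(l) = 3 + 1/l
q(f, V) = 49*f² (q(f, V) = (6*f + f)² = (7*f)² = 49*f²)
Z = 12250/3 (Z = (49*5²)*(3 + 1/3) = (49*25)*(3 + ⅓) = 1225*(10/3) = 12250/3 ≈ 4083.3)
Z*z(-3) = (12250/3)*(-3)² = (12250/3)*9 = 36750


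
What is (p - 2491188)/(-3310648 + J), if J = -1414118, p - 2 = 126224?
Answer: 1182481/2362383 ≈ 0.50055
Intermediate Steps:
p = 126226 (p = 2 + 126224 = 126226)
(p - 2491188)/(-3310648 + J) = (126226 - 2491188)/(-3310648 - 1414118) = -2364962/(-4724766) = -2364962*(-1/4724766) = 1182481/2362383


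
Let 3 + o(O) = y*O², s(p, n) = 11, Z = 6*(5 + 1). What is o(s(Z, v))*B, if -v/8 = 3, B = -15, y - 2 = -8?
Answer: 10935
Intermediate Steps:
y = -6 (y = 2 - 8 = -6)
v = -24 (v = -8*3 = -24)
Z = 36 (Z = 6*6 = 36)
o(O) = -3 - 6*O²
o(s(Z, v))*B = (-3 - 6*11²)*(-15) = (-3 - 6*121)*(-15) = (-3 - 726)*(-15) = -729*(-15) = 10935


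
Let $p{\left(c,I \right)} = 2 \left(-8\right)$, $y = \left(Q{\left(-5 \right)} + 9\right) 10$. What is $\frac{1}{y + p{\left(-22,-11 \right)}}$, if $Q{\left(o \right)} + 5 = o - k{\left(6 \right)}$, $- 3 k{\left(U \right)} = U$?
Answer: $- \frac{1}{6} \approx -0.16667$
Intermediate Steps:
$k{\left(U \right)} = - \frac{U}{3}$
$Q{\left(o \right)} = -3 + o$ ($Q{\left(o \right)} = -5 + \left(o - \left(- \frac{1}{3}\right) 6\right) = -5 + \left(o - -2\right) = -5 + \left(o + 2\right) = -5 + \left(2 + o\right) = -3 + o$)
$y = 10$ ($y = \left(\left(-3 - 5\right) + 9\right) 10 = \left(-8 + 9\right) 10 = 1 \cdot 10 = 10$)
$p{\left(c,I \right)} = -16$
$\frac{1}{y + p{\left(-22,-11 \right)}} = \frac{1}{10 - 16} = \frac{1}{-6} = - \frac{1}{6}$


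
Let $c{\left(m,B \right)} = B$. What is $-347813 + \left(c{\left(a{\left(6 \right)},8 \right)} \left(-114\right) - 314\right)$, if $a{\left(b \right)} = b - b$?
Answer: $-349039$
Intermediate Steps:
$a{\left(b \right)} = 0$
$-347813 + \left(c{\left(a{\left(6 \right)},8 \right)} \left(-114\right) - 314\right) = -347813 + \left(8 \left(-114\right) - 314\right) = -347813 - 1226 = -349039$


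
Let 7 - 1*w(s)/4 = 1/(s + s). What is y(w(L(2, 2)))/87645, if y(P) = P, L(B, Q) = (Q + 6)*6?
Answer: 671/2103480 ≈ 0.00031900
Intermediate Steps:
L(B, Q) = 36 + 6*Q (L(B, Q) = (6 + Q)*6 = 36 + 6*Q)
w(s) = 28 - 2/s (w(s) = 28 - 4/(s + s) = 28 - 4*1/(2*s) = 28 - 2/s)
y(w(L(2, 2)))/87645 = (28 - 2/(36 + 6*2))/87645 = (28 - 2/(36 + 12))*(1/87645) = (28 - 2/48)*(1/87645) = (28 - 2*1/48)*(1/87645) = (28 - 1/24)*(1/87645) = (671/24)*(1/87645) = 671/2103480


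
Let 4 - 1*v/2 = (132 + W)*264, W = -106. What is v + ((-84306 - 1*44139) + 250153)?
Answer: 107988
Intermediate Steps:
v = -13720 (v = 8 - 2*(132 - 106)*264 = 8 - 52*264 = 8 - 2*6864 = 8 - 13728 = -13720)
v + ((-84306 - 1*44139) + 250153) = -13720 + ((-84306 - 1*44139) + 250153) = -13720 + ((-84306 - 44139) + 250153) = -13720 + (-128445 + 250153) = -13720 + 121708 = 107988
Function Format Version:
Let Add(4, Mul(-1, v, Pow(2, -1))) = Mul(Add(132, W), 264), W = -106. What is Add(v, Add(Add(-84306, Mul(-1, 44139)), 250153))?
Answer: 107988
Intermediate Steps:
v = -13720 (v = Add(8, Mul(-2, Mul(Add(132, -106), 264))) = Add(8, Mul(-2, Mul(26, 264))) = Add(8, Mul(-2, 6864)) = Add(8, -13728) = -13720)
Add(v, Add(Add(-84306, Mul(-1, 44139)), 250153)) = Add(-13720, Add(Add(-84306, Mul(-1, 44139)), 250153)) = Add(-13720, Add(Add(-84306, -44139), 250153)) = Add(-13720, Add(-128445, 250153)) = Add(-13720, 121708) = 107988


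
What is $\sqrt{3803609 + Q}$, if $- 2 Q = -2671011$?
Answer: $\frac{\sqrt{20556458}}{2} \approx 2267.0$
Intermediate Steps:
$Q = \frac{2671011}{2}$ ($Q = \left(- \frac{1}{2}\right) \left(-2671011\right) = \frac{2671011}{2} \approx 1.3355 \cdot 10^{6}$)
$\sqrt{3803609 + Q} = \sqrt{3803609 + \frac{2671011}{2}} = \sqrt{\frac{10278229}{2}} = \frac{\sqrt{20556458}}{2}$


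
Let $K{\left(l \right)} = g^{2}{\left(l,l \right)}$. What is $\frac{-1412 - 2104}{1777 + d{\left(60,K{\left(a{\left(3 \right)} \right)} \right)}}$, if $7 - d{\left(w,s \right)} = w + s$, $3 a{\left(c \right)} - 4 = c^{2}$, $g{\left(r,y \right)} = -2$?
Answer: $- \frac{879}{430} \approx -2.0442$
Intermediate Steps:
$a{\left(c \right)} = \frac{4}{3} + \frac{c^{2}}{3}$
$K{\left(l \right)} = 4$ ($K{\left(l \right)} = \left(-2\right)^{2} = 4$)
$d{\left(w,s \right)} = 7 - s - w$ ($d{\left(w,s \right)} = 7 - \left(w + s\right) = 7 - \left(s + w\right) = 7 - s - w$)
$\frac{-1412 - 2104}{1777 + d{\left(60,K{\left(a{\left(3 \right)} \right)} \right)}} = \frac{-1412 - 2104}{1777 - 57} = - \frac{3516}{1777 - 57} = - \frac{3516}{1720} = \left(-3516\right) \frac{1}{1720} = - \frac{879}{430}$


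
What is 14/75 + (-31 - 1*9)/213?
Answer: -2/1775 ≈ -0.0011268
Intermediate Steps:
14/75 + (-31 - 1*9)/213 = 14*(1/75) + (-31 - 9)*(1/213) = 14/75 - 40*1/213 = 14/75 - 40/213 = -2/1775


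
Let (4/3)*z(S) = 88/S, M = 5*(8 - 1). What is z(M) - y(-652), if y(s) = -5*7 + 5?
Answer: 1116/35 ≈ 31.886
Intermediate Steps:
y(s) = -30 (y(s) = -35 + 5 = -30)
M = 35 (M = 5*7 = 35)
z(S) = 66/S (z(S) = 3*(88/S)/4 = 66/S)
z(M) - y(-652) = 66/35 - 1*(-30) = 66*(1/35) + 30 = 66/35 + 30 = 1116/35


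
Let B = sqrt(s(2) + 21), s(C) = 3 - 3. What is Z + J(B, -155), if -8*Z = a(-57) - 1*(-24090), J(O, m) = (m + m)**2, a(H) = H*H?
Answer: 741461/8 ≈ 92683.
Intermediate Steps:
s(C) = 0
a(H) = H**2
B = sqrt(21) (B = sqrt(0 + 21) = sqrt(21) ≈ 4.5826)
J(O, m) = 4*m**2 (J(O, m) = (2*m)**2 = 4*m**2)
Z = -27339/8 (Z = -((-57)**2 - 1*(-24090))/8 = -(3249 + 24090)/8 = -1/8*27339 = -27339/8 ≈ -3417.4)
Z + J(B, -155) = -27339/8 + 4*(-155)**2 = -27339/8 + 4*24025 = -27339/8 + 96100 = 741461/8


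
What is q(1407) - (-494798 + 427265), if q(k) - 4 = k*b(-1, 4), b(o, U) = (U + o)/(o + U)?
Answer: 68944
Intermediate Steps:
b(o, U) = 1 (b(o, U) = (U + o)/(U + o) = 1)
q(k) = 4 + k (q(k) = 4 + k*1 = 4 + k)
q(1407) - (-494798 + 427265) = (4 + 1407) - (-494798 + 427265) = 1411 - 1*(-67533) = 1411 + 67533 = 68944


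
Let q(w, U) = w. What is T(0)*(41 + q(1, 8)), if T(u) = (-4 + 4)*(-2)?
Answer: 0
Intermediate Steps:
T(u) = 0 (T(u) = 0*(-2) = 0)
T(0)*(41 + q(1, 8)) = 0*(41 + 1) = 0*42 = 0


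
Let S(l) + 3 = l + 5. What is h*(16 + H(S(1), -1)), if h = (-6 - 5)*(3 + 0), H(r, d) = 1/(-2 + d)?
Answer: -517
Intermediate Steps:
S(l) = 2 + l (S(l) = -3 + (l + 5) = -3 + (5 + l) = 2 + l)
h = -33 (h = -11*3 = -33)
h*(16 + H(S(1), -1)) = -33*(16 + 1/(-2 - 1)) = -33*(16 + 1/(-3)) = -33*(16 - ⅓) = -33*47/3 = -517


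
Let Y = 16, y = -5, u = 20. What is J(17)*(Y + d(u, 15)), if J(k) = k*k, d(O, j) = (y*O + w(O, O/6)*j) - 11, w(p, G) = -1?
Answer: -31790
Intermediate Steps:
d(O, j) = -11 - j - 5*O (d(O, j) = (-5*O - j) - 11 = (-j - 5*O) - 11 = -11 - j - 5*O)
J(k) = k²
J(17)*(Y + d(u, 15)) = 17²*(16 + (-11 - 1*15 - 5*20)) = 289*(16 + (-11 - 15 - 100)) = 289*(16 - 126) = 289*(-110) = -31790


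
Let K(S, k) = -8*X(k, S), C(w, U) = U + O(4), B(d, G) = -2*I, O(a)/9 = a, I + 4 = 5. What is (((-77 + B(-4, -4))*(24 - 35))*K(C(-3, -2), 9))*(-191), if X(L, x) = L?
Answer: 11950488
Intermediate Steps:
I = 1 (I = -4 + 5 = 1)
O(a) = 9*a
B(d, G) = -2 (B(d, G) = -2*1 = -2)
C(w, U) = 36 + U (C(w, U) = U + 9*4 = U + 36 = 36 + U)
K(S, k) = -8*k
(((-77 + B(-4, -4))*(24 - 35))*K(C(-3, -2), 9))*(-191) = (((-77 - 2)*(24 - 35))*(-8*9))*(-191) = (-79*(-11)*(-72))*(-191) = (869*(-72))*(-191) = -62568*(-191) = 11950488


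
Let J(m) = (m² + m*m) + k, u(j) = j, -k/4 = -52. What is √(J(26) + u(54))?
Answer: √1614 ≈ 40.175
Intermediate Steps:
k = 208 (k = -4*(-52) = 208)
J(m) = 208 + 2*m² (J(m) = (m² + m*m) + 208 = (m² + m²) + 208 = 2*m² + 208 = 208 + 2*m²)
√(J(26) + u(54)) = √((208 + 2*26²) + 54) = √((208 + 2*676) + 54) = √((208 + 1352) + 54) = √(1560 + 54) = √1614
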